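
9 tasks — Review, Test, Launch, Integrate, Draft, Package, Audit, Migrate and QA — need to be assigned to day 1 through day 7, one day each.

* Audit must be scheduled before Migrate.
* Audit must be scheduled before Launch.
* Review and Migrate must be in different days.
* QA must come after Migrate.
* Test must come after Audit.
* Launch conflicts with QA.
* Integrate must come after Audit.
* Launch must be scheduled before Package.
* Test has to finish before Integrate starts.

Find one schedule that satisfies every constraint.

Launch -> day 2; QA -> day 3; Test -> day 2; Package -> day 3; Draft -> day 1; Audit -> day 1; Migrate -> day 2; Integrate -> day 3; Review -> day 1

Checking: Audit(day 1) before Launch(day 2); Launch(day 2) before Package(day 3); Migrate(day 2) before QA(day 3); Test(day 2) before Integrate(day 3); Audit(day 1) before Integrate(day 3); Audit(day 1) before Migrate(day 2); Audit(day 1) before Test(day 2); Launch(day 2) != QA(day 3); Review(day 1) != Migrate(day 2).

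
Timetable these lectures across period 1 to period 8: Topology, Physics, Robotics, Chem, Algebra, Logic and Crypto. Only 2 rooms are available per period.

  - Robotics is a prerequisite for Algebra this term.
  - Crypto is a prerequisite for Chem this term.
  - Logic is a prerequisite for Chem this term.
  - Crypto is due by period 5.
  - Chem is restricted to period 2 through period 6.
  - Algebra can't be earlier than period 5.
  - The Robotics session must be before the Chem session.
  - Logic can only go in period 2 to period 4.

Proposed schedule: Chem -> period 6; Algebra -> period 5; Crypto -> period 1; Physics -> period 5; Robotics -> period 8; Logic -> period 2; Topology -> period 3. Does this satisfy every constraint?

Only 2 rooms are available per period — holds.
Crypto is a prerequisite for Chem this term — holds.
Algebra can't be earlier than period 5 — holds.
Crypto is due by period 5 — holds.
Chem is restricted to period 2 through period 6 — holds.
The Robotics session must be before the Chem session — violated.
Logic can only go in period 2 to period 4 — holds.
Robotics is a prerequisite for Algebra this term — violated.
Logic is a prerequisite for Chem this term — holds.

Invalid. Robotics is a prerequisite for Algebra this term.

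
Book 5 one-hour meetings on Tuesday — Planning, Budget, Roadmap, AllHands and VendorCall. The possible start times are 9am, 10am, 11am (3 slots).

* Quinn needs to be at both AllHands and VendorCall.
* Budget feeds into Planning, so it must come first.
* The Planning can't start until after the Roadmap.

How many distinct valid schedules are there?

Splitting on Planning: it can be 10am (6), 11am (24). Listing each branch's schedules as (Budget, Roadmap, AllHands, VendorCall):
Planning=10am: (9am,9am,9am,10am) (9am,9am,9am,11am) (9am,9am,10am,9am) (9am,9am,10am,11am) (9am,9am,11am,9am) (9am,9am,11am,10am) — 6.
Planning=11am: (9am,9am,9am,10am) (9am,9am,9am,11am) (9am,9am,10am,9am) (9am,9am,10am,11am) (9am,9am,11am,9am) (9am,9am,11am,10am) (9am,10am,9am,10am) (9am,10am,9am,11am) (9am,10am,10am,9am) (9am,10am,10am,11am) (9am,10am,11am,9am) (9am,10am,11am,10am) (10am,9am,9am,10am) (10am,9am,9am,11am) (10am,9am,10am,9am) (10am,9am,10am,11am) (10am,9am,11am,9am) (10am,9am,11am,10am) (10am,10am,9am,10am) (10am,10am,9am,11am) (10am,10am,10am,9am) (10am,10am,10am,11am) (10am,10am,11am,9am) (10am,10am,11am,10am) — 24.
Summing: 6 + 24 = 30.

30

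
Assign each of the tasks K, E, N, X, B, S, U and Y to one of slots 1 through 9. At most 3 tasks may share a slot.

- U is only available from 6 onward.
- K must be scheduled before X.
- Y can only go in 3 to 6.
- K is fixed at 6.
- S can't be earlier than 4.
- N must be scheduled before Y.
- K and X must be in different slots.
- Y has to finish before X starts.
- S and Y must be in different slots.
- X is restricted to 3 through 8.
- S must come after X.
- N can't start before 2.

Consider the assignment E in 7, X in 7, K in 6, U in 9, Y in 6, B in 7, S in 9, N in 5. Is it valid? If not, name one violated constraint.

S can't be earlier than 4 — holds.
K must be scheduled before X — holds.
S must come after X — holds.
X is restricted to 3 through 8 — holds.
N must be scheduled before Y — holds.
K and X must be in different slots — holds.
Y can only go in 3 to 6 — holds.
S and Y must be in different slots — holds.
Y has to finish before X starts — holds.
At most 3 tasks may share a slot — holds.
U is only available from 6 onward — holds.
N can't start before 2 — holds.
K is fixed at 6 — holds.

Valid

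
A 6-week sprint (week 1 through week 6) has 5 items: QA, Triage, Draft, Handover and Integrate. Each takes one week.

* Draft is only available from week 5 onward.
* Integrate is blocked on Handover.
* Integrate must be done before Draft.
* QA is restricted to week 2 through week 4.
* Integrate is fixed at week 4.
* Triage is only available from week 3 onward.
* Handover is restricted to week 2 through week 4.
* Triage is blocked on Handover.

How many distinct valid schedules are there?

Splitting on QA: it can be week 2 (14), week 3 (14), week 4 (14). Listing each branch's schedules as (Triage, Draft, Handover, Integrate) by week number:
QA=week 2: (3,5,2,4) (3,6,2,4) (4,5,2,4) (4,5,3,4) (4,6,2,4) (4,6,3,4) (5,5,2,4) (5,5,3,4) (5,6,2,4) (5,6,3,4) (6,5,2,4) (6,5,3,4) (6,6,2,4) (6,6,3,4) — 14.
QA=week 3: (3,5,2,4) (3,6,2,4) (4,5,2,4) (4,5,3,4) (4,6,2,4) (4,6,3,4) (5,5,2,4) (5,5,3,4) (5,6,2,4) (5,6,3,4) (6,5,2,4) (6,5,3,4) (6,6,2,4) (6,6,3,4) — 14.
QA=week 4: (3,5,2,4) (3,6,2,4) (4,5,2,4) (4,5,3,4) (4,6,2,4) (4,6,3,4) (5,5,2,4) (5,5,3,4) (5,6,2,4) (5,6,3,4) (6,5,2,4) (6,5,3,4) (6,6,2,4) (6,6,3,4) — 14.
Summing: 14 + 14 + 14 = 42.

42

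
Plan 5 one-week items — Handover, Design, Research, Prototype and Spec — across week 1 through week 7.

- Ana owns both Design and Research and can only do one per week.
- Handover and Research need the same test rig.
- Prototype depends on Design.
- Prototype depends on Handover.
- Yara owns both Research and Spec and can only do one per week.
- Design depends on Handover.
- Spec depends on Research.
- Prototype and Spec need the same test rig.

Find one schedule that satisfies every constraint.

Handover=week 1, Research=week 3, Spec=week 4, Design=week 2, Prototype=week 3

Checking: Design(week 2) before Prototype(week 3); Handover(week 1) before Prototype(week 3); Handover(week 1) before Design(week 2); Research(week 3) before Spec(week 4); Research(week 3) != Spec(week 4); Design(week 2) != Research(week 3); Prototype(week 3) != Spec(week 4); Handover(week 1) != Research(week 3).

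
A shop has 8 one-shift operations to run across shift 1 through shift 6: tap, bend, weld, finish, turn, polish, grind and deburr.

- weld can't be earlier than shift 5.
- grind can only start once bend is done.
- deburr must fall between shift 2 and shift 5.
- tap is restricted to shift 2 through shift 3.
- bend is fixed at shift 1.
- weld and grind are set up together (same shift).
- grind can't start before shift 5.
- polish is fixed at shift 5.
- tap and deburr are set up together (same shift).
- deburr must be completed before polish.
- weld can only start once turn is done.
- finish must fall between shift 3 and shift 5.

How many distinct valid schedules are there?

54

Splitting on tap: it can be shift 2 (27), shift 3 (27). Listing each branch's schedules as (bend, weld, finish, turn, polish, grind, deburr) by shift number:
tap=shift 2: (1,5,3,1,5,5,2) (1,5,3,2,5,5,2) (1,5,3,3,5,5,2) (1,5,3,4,5,5,2) (1,5,4,1,5,5,2) (1,5,4,2,5,5,2) (1,5,4,3,5,5,2) (1,5,4,4,5,5,2) (1,5,5,1,5,5,2) (1,5,5,2,5,5,2) (1,5,5,3,5,5,2) (1,5,5,4,5,5,2) (1,6,3,1,5,6,2) (1,6,3,2,5,6,2) (1,6,3,3,5,6,2) (1,6,3,4,5,6,2) (1,6,3,5,5,6,2) (1,6,4,1,5,6,2) (1,6,4,2,5,6,2) (1,6,4,3,5,6,2) (1,6,4,4,5,6,2) (1,6,4,5,5,6,2) (1,6,5,1,5,6,2) (1,6,5,2,5,6,2) (1,6,5,3,5,6,2) (1,6,5,4,5,6,2) (1,6,5,5,5,6,2) — 27.
tap=shift 3: (1,5,3,1,5,5,3) (1,5,3,2,5,5,3) (1,5,3,3,5,5,3) (1,5,3,4,5,5,3) (1,5,4,1,5,5,3) (1,5,4,2,5,5,3) (1,5,4,3,5,5,3) (1,5,4,4,5,5,3) (1,5,5,1,5,5,3) (1,5,5,2,5,5,3) (1,5,5,3,5,5,3) (1,5,5,4,5,5,3) (1,6,3,1,5,6,3) (1,6,3,2,5,6,3) (1,6,3,3,5,6,3) (1,6,3,4,5,6,3) (1,6,3,5,5,6,3) (1,6,4,1,5,6,3) (1,6,4,2,5,6,3) (1,6,4,3,5,6,3) (1,6,4,4,5,6,3) (1,6,4,5,5,6,3) (1,6,5,1,5,6,3) (1,6,5,2,5,6,3) (1,6,5,3,5,6,3) (1,6,5,4,5,6,3) (1,6,5,5,5,6,3) — 27.
Summing: 27 + 27 = 54.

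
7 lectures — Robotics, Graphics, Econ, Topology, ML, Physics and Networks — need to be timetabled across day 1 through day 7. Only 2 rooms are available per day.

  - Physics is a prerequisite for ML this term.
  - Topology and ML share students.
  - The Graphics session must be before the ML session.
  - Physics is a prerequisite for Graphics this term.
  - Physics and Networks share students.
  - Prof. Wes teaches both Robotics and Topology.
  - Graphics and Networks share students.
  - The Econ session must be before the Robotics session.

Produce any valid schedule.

Physics -> day 1; ML -> day 3; Robotics -> day 2; Networks -> day 3; Econ -> day 1; Graphics -> day 2; Topology -> day 4

Checking: Graphics(day 2) before ML(day 3); Econ(day 1) before Robotics(day 2); Physics(day 1) before Graphics(day 2); Physics(day 1) before ML(day 3); Physics(day 1) != Networks(day 3); Topology(day 4) != ML(day 3); Robotics(day 2) != Topology(day 4); Graphics(day 2) != Networks(day 3); max 2 per day (cap 2).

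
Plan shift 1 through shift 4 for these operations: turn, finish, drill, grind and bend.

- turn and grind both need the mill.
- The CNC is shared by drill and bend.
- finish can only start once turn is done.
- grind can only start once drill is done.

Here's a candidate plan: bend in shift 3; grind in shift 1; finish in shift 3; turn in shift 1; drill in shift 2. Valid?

The CNC is shared by drill and bend — holds.
turn and grind both need the mill — violated.
grind can only start once drill is done — violated.
finish can only start once turn is done — holds.

Invalid. turn and grind both need the mill.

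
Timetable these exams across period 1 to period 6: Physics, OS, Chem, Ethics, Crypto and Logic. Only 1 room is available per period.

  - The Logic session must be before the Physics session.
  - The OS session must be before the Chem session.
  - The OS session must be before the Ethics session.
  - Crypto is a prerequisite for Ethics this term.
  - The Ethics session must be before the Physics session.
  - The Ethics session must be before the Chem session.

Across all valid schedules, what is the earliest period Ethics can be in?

Precedence pushes Ethics to at least period 2; downstream work caps Ethics at period 5.
Ethics at period 3 is achievable: OS -> period 1, Crypto -> period 2, Ethics -> period 3, Chem -> period 6, Physics -> period 5, Logic -> period 4.
Nothing earlier works — the capacity limit rule out every period before period 3.

period 3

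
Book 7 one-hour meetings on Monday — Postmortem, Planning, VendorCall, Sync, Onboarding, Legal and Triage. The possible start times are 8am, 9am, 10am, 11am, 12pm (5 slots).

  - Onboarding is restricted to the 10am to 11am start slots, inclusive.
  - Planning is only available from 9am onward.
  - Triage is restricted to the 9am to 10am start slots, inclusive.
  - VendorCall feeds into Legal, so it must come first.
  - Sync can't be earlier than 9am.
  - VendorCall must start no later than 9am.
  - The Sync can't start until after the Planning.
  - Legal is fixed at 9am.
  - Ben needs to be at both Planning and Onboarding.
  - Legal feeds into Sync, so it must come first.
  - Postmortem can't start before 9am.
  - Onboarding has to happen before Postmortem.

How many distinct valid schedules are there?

26

Splitting on Postmortem: it can be 11am (8), 12pm (18). Listing each branch's schedules as (Planning, VendorCall, Sync, Onboarding, Legal, Triage):
Postmortem=11am: (9am,8am,10am,10am,9am,9am) (9am,8am,10am,10am,9am,10am) (9am,8am,11am,10am,9am,9am) (9am,8am,11am,10am,9am,10am) (9am,8am,12pm,10am,9am,9am) (9am,8am,12pm,10am,9am,10am) (11am,8am,12pm,10am,9am,9am) (11am,8am,12pm,10am,9am,10am) — 8.
Postmortem=12pm: (9am,8am,10am,10am,9am,9am) (9am,8am,10am,10am,9am,10am) (9am,8am,10am,11am,9am,9am) (9am,8am,10am,11am,9am,10am) (9am,8am,11am,10am,9am,9am) (9am,8am,11am,10am,9am,10am) (9am,8am,11am,11am,9am,9am) (9am,8am,11am,11am,9am,10am) (9am,8am,12pm,10am,9am,9am) (9am,8am,12pm,10am,9am,10am) (9am,8am,12pm,11am,9am,9am) (9am,8am,12pm,11am,9am,10am) (10am,8am,11am,11am,9am,9am) (10am,8am,11am,11am,9am,10am) (10am,8am,12pm,11am,9am,9am) (10am,8am,12pm,11am,9am,10am) (11am,8am,12pm,10am,9am,9am) (11am,8am,12pm,10am,9am,10am) — 18.
Summing: 8 + 18 = 26.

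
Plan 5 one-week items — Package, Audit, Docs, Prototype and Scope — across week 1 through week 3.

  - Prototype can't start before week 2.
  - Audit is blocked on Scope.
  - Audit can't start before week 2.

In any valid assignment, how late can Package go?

week 3

Package at week 3 is achievable: Package in week 3, Docs in week 1, Scope in week 1, Prototype in week 2, Audit in week 2.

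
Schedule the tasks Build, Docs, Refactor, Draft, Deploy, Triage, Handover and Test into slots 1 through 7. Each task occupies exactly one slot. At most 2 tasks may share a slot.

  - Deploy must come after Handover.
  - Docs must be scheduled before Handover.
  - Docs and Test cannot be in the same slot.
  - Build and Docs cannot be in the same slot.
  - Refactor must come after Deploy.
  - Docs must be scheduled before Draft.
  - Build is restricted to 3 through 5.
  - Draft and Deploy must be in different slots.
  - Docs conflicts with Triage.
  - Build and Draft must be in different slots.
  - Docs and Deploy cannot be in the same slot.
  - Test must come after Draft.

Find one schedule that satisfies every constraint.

Test in 4; Draft in 2; Docs in 1; Deploy in 3; Refactor in 4; Handover in 2; Triage in 5; Build in 3

Checking: Draft(2) before Test(4); Handover(2) before Deploy(3); Docs(1) before Handover(2); Docs(1) before Draft(2); Deploy(3) before Refactor(4); Draft(2) != Deploy(3); Docs(1) != Test(4); Build(3) != Docs(1); Build(3) != Draft(2); Docs(1) != Triage(5); Docs(1) != Deploy(3); Build=3 in [3,5]; max 2 per slot (cap 2).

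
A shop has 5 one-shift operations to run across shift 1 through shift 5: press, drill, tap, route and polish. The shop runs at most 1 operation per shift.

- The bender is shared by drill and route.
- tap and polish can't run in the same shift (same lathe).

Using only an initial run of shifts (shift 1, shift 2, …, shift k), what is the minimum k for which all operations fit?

5

With at most 1 per shift and 5 operations, at least 5 shifts are needed.
5 works (last occupied shift: shift 5): for example route -> shift 4, polish -> shift 5, tap -> shift 3, drill -> shift 2, press -> shift 1.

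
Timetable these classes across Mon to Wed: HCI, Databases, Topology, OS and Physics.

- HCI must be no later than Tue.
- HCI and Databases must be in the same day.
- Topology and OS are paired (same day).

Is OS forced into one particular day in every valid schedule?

OS can be Mon (e.g. Databases -> Mon, HCI -> Mon, Topology -> Mon, OS -> Mon, Physics -> Mon) or Tue (e.g. Topology -> Tue, Physics -> Mon, OS -> Tue, HCI -> Mon, Databases -> Mon).

No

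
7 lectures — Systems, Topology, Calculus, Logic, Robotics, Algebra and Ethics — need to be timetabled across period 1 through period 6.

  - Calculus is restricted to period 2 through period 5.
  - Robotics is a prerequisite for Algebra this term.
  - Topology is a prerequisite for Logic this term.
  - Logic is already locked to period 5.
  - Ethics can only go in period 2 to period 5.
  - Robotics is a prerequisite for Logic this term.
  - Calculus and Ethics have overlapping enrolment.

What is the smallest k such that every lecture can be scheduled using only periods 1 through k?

The precedence chain requires at least 2 distinct periods.
Logic can't be placed before period 5, so the schedule must run through at least period 5.
5 works (last occupied period: period 5): for example Algebra=period 2, Systems=period 1, Ethics=period 3, Logic=period 5, Topology=period 1, Calculus=period 2, Robotics=period 1.

5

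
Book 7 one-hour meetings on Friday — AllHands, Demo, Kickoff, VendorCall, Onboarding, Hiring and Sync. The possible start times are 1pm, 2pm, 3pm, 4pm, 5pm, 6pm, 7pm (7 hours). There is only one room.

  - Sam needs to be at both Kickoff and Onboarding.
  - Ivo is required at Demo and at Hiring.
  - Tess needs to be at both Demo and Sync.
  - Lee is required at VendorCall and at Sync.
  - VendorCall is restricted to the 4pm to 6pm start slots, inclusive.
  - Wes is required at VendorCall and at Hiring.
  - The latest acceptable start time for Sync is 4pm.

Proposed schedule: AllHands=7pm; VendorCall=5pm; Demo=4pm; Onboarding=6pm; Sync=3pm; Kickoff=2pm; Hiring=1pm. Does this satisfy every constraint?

VendorCall is restricted to the 4pm to 6pm start slots, inclusive — holds.
Tess needs to be at both Demo and Sync — holds.
Wes is required at VendorCall and at Hiring — holds.
The latest acceptable start time for Sync is 4pm — holds.
There is only one room — holds.
Lee is required at VendorCall and at Sync — holds.
Sam needs to be at both Kickoff and Onboarding — holds.
Ivo is required at Demo and at Hiring — holds.

Valid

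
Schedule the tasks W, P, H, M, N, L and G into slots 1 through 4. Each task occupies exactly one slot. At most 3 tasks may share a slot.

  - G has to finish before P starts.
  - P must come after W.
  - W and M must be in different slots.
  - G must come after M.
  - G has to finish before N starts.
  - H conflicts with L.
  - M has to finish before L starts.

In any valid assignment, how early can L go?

Precedence pushes L to at least 2.
L at 2 is achievable: L in 2; H in 1; G in 2; P in 3; W in 2; N in 3; M in 1.

2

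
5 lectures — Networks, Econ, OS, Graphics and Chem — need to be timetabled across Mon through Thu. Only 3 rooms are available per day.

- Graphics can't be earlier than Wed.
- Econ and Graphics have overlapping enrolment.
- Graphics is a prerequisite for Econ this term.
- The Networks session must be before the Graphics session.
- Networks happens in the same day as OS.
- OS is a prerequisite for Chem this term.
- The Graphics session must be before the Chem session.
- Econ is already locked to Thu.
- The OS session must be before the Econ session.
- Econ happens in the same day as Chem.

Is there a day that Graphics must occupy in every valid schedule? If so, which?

Graphics's window is Wed–Thu.
Econ is fixed at Thu, and Graphics can't share a day with Econ.
So Graphics must be Wed.

Wed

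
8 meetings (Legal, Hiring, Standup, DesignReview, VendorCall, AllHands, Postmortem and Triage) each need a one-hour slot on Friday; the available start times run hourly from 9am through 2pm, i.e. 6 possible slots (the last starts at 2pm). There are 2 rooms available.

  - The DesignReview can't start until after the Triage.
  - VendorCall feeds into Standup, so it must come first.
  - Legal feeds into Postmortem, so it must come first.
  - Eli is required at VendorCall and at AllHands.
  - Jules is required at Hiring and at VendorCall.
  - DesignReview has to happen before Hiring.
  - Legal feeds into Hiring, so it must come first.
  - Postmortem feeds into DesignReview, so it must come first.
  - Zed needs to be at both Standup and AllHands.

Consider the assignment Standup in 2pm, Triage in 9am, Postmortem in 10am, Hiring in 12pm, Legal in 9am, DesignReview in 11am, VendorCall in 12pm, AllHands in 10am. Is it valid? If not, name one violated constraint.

Eli is required at VendorCall and at AllHands — holds.
The DesignReview can't start until after the Triage — holds.
DesignReview has to happen before Hiring — holds.
Zed needs to be at both Standup and AllHands — holds.
Jules is required at Hiring and at VendorCall — violated.
There are 2 rooms available — holds.
VendorCall feeds into Standup, so it must come first — holds.
Legal feeds into Hiring, so it must come first — holds.
Legal feeds into Postmortem, so it must come first — holds.
Postmortem feeds into DesignReview, so it must come first — holds.

Invalid. Jules is required at Hiring and at VendorCall.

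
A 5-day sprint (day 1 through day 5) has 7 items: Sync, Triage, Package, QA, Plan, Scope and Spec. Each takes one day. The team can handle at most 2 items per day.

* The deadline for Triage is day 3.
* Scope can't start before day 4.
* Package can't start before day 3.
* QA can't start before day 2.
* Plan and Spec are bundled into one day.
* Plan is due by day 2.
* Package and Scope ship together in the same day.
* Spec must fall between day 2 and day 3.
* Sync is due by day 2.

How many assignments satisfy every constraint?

8

Splitting on Triage: it can be day 1 (4), day 3 (4). Listing each branch's schedules as (Sync, Package, QA, Plan, Scope, Spec) by day number:
Triage=day 1: (1,4,3,2,4,2) (1,4,5,2,4,2) (1,5,3,2,5,2) (1,5,4,2,5,2) — 4.
Triage=day 3: (1,4,3,2,4,2) (1,4,5,2,4,2) (1,5,3,2,5,2) (1,5,4,2,5,2) — 4.
Summing: 4 + 4 = 8.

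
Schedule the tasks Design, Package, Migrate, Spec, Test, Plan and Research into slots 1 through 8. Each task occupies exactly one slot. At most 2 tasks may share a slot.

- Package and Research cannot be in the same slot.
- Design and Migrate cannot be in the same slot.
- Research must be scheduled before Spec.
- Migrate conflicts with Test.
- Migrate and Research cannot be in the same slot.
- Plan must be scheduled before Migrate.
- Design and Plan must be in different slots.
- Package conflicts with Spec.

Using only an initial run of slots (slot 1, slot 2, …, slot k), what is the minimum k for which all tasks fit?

The precedence chain requires at least 2 distinct slots.
With at most 2 per slot and 7 tasks, at least 4 slots are needed.
4 works (last occupied slot: 4): for example Test=4; Package=3; Plan=1; Spec=2; Migrate=2; Design=3; Research=1.

4 slots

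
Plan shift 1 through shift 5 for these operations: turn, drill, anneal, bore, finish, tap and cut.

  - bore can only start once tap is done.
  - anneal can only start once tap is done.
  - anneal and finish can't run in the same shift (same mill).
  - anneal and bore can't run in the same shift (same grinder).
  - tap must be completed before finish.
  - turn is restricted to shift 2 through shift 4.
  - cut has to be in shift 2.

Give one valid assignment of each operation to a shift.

finish in shift 3; anneal in shift 2; drill in shift 1; turn in shift 2; tap in shift 1; cut in shift 2; bore in shift 3

Checking: tap(shift 1) before bore(shift 3); tap(shift 1) before finish(shift 3); tap(shift 1) before anneal(shift 2); anneal(shift 2) != finish(shift 3); anneal(shift 2) != bore(shift 3); cut=shift 2 in [shift 2,shift 2]; turn=shift 2 in [shift 2,shift 4].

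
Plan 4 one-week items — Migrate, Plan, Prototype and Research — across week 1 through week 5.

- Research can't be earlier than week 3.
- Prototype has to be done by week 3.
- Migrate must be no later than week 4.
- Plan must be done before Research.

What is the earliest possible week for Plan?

week 1

Downstream work caps Plan at week 4.
Plan at week 1 is achievable: Research=week 3; Plan=week 1; Migrate=week 1; Prototype=week 1.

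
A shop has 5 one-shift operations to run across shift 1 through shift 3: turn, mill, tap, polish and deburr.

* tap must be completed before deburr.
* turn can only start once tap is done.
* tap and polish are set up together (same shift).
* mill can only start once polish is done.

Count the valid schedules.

Splitting on turn: it can be shift 2 (4), shift 3 (5). Listing each branch's schedules as (mill, tap, polish, deburr) by shift number:
turn=shift 2: (2,1,1,2) (2,1,1,3) (3,1,1,2) (3,1,1,3) — 4.
turn=shift 3: (2,1,1,2) (2,1,1,3) (3,1,1,2) (3,1,1,3) (3,2,2,3) — 5.
Summing: 4 + 5 = 9.

9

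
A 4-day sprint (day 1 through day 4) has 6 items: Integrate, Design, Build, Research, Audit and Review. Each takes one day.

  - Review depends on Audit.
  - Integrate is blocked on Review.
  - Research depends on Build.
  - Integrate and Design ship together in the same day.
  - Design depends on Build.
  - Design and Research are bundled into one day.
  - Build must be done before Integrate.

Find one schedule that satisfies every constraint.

Build=day 1, Research=day 3, Review=day 2, Integrate=day 3, Design=day 3, Audit=day 1

Checking: Audit(day 1) before Review(day 2); Build(day 1) before Design(day 3); Build(day 1) before Integrate(day 3); Review(day 2) before Integrate(day 3); Build(day 1) before Research(day 3); Design = Research = day 3; Integrate = Design = day 3.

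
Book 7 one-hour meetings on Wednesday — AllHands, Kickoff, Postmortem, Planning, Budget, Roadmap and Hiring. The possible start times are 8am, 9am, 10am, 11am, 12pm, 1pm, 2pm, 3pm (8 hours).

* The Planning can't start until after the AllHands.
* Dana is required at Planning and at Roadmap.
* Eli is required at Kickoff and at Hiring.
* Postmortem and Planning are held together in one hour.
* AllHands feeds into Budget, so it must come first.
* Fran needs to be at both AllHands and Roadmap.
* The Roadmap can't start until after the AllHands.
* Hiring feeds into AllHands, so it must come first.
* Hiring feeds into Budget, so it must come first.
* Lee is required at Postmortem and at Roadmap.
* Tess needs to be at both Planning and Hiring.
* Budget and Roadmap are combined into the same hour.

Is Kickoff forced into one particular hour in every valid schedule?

Kickoff can be 8am (e.g. Hiring=9am; Postmortem=12pm; AllHands=10am; Planning=12pm; Kickoff=8am; Roadmap=11am; Budget=11am) or 9am (e.g. Postmortem -> 11am, AllHands -> 9am, Hiring -> 8am, Roadmap -> 10am, Kickoff -> 9am, Budget -> 10am, Planning -> 11am).

No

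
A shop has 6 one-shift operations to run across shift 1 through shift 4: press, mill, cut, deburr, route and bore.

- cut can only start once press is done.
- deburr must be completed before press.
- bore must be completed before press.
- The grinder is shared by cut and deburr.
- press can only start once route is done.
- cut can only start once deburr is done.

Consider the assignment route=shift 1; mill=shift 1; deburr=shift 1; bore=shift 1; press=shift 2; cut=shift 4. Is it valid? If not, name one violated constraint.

Valid

cut can only start once press is done — holds.
The grinder is shared by cut and deburr — holds.
bore must be completed before press — holds.
press can only start once route is done — holds.
cut can only start once deburr is done — holds.
deburr must be completed before press — holds.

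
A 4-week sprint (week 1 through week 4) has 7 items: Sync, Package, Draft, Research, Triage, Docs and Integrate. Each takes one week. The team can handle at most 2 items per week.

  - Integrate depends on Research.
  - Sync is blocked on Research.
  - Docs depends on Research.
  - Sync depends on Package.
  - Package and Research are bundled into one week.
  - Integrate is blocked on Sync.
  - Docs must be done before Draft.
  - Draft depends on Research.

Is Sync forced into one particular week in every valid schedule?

No

Sync can be week 2 (e.g. Research -> week 1; Package -> week 1; Triage -> week 4; Integrate -> week 3; Draft -> week 3; Docs -> week 2; Sync -> week 2) or week 3 (e.g. Sync in week 3, Research in week 1, Integrate in week 4, Docs in week 2, Triage in week 2, Draft in week 3, Package in week 1).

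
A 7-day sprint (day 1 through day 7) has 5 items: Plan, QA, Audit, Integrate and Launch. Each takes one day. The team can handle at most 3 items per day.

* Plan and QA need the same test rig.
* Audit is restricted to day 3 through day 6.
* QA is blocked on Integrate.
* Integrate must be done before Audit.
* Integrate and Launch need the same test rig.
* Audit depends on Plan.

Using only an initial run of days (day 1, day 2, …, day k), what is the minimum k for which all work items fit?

The precedence chain requires at least 2 distinct days.
With at most 3 per day and 5 work items, at least 2 days are needed.
Audit can't be placed before day 3, so the schedule must run through at least day 3.
3 works (last occupied day: day 3): for example Launch=day 2, Integrate=day 1, QA=day 2, Plan=day 1, Audit=day 3.

3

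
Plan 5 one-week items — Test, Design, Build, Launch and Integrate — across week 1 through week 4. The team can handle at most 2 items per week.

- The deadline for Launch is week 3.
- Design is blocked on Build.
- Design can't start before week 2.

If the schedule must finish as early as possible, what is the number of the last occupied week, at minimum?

3

The precedence chain requires at least 2 distinct weeks.
With at most 2 per week and 5 tasks, at least 3 weeks are needed.
3 works (last occupied week: week 3): for example Integrate=week 3, Design=week 2, Build=week 1, Test=week 1, Launch=week 2.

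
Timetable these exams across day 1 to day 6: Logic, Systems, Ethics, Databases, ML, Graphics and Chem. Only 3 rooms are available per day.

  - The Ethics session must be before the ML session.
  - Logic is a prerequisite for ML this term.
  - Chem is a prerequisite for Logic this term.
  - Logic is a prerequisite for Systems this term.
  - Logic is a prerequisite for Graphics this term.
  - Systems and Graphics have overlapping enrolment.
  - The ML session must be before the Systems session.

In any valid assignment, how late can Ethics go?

Downstream work caps Ethics at day 4.
Ethics at day 4 is achievable: Logic=day 2, ML=day 5, Ethics=day 4, Databases=day 1, Graphics=day 3, Systems=day 6, Chem=day 1.

day 4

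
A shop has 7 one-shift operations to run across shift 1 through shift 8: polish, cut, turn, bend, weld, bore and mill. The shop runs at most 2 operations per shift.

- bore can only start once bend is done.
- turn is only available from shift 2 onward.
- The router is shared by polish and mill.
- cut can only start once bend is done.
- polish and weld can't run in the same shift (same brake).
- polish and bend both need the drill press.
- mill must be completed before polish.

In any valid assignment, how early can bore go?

shift 2

Precedence pushes bore to at least shift 2.
bore at shift 2 is achievable: cut -> shift 3; weld -> shift 4; bore -> shift 2; bend -> shift 1; turn -> shift 2; polish -> shift 3; mill -> shift 1.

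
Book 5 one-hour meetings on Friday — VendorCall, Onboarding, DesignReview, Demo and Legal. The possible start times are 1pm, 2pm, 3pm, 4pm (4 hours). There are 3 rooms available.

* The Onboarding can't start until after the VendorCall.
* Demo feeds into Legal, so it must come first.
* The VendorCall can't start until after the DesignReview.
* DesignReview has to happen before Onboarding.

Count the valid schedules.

24

Splitting on VendorCall: it can be 2pm (12), 3pm (12). Listing each branch's schedules as (Onboarding, DesignReview, Demo, Legal):
VendorCall=2pm: (3pm,1pm,1pm,2pm) (3pm,1pm,1pm,3pm) (3pm,1pm,1pm,4pm) (3pm,1pm,2pm,3pm) (3pm,1pm,2pm,4pm) (3pm,1pm,3pm,4pm) (4pm,1pm,1pm,2pm) (4pm,1pm,1pm,3pm) (4pm,1pm,1pm,4pm) (4pm,1pm,2pm,3pm) (4pm,1pm,2pm,4pm) (4pm,1pm,3pm,4pm) — 12.
VendorCall=3pm: (4pm,1pm,1pm,2pm) (4pm,1pm,1pm,3pm) (4pm,1pm,1pm,4pm) (4pm,1pm,2pm,3pm) (4pm,1pm,2pm,4pm) (4pm,1pm,3pm,4pm) (4pm,2pm,1pm,2pm) (4pm,2pm,1pm,3pm) (4pm,2pm,1pm,4pm) (4pm,2pm,2pm,3pm) (4pm,2pm,2pm,4pm) (4pm,2pm,3pm,4pm) — 12.
Summing: 12 + 12 = 24.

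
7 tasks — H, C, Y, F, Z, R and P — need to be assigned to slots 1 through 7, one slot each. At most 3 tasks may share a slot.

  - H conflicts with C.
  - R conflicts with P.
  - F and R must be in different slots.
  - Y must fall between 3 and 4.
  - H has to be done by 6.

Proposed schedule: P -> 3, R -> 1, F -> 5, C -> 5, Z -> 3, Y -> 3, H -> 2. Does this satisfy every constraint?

H conflicts with C — holds.
H has to be done by 6 — holds.
Y must fall between 3 and 4 — holds.
F and R must be in different slots — holds.
R conflicts with P — holds.
At most 3 tasks may share a slot — holds.

Valid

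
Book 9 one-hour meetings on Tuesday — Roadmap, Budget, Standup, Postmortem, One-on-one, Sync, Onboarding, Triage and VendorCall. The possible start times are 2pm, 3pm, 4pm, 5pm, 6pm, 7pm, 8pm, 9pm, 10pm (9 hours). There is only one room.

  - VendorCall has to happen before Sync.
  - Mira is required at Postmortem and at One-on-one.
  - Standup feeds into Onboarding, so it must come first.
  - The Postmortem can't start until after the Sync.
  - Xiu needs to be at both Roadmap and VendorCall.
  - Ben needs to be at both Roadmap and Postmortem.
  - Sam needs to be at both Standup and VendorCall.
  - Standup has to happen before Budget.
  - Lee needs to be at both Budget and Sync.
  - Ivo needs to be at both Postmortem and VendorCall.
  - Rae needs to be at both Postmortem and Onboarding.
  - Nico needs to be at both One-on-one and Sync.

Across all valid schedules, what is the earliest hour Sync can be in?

Precedence pushes Sync to at least 3pm; downstream work caps Sync at 9pm.
Sync at 3pm is achievable: Onboarding in 7pm; Triage in 10pm; Standup in 4pm; One-on-one in 9pm; Roadmap in 8pm; Postmortem in 6pm; Budget in 5pm; VendorCall in 2pm; Sync in 3pm.

3pm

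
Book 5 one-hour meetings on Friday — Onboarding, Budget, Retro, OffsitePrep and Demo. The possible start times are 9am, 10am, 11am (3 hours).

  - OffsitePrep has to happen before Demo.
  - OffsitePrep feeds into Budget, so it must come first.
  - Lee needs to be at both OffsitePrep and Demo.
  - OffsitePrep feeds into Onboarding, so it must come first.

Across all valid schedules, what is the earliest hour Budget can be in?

Precedence pushes Budget to at least 10am.
Budget at 10am is achievable: Demo=10am, Retro=9am, OffsitePrep=9am, Onboarding=10am, Budget=10am.

10am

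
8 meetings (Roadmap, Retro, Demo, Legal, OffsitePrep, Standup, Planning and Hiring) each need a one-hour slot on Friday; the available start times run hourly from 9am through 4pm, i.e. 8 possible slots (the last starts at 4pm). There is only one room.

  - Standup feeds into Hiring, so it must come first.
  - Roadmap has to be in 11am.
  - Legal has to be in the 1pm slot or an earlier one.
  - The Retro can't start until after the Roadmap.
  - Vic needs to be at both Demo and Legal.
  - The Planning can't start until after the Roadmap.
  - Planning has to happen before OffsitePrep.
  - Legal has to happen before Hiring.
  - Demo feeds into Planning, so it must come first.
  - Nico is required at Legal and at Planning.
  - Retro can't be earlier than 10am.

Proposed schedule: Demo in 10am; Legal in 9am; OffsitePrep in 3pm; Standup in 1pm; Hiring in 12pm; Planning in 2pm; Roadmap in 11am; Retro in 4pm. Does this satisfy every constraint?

No — it violates: Standup feeds into Hiring, so it must come first

There is only one room — holds.
Retro can't be earlier than 10am — holds.
Demo feeds into Planning, so it must come first — holds.
Planning has to happen before OffsitePrep — holds.
Nico is required at Legal and at Planning — holds.
Roadmap has to be in 11am — holds.
Legal has to happen before Hiring — holds.
Legal has to be in the 1pm slot or an earlier one — holds.
The Retro can't start until after the Roadmap — holds.
The Planning can't start until after the Roadmap — holds.
Vic needs to be at both Demo and Legal — holds.
Standup feeds into Hiring, so it must come first — violated.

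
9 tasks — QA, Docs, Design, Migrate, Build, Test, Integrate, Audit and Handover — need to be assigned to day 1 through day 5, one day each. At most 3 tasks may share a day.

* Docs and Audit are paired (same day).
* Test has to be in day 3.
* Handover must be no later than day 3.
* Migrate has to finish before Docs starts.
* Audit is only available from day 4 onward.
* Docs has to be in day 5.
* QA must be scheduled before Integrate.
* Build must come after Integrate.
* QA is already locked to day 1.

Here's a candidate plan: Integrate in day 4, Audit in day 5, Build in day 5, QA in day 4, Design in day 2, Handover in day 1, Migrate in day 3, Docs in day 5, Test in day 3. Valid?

Test has to be in day 3 — holds.
At most 3 tasks may share a day — holds.
Migrate has to finish before Docs starts — holds.
Docs and Audit are paired (same day) — holds.
Docs has to be in day 5 — holds.
Build must come after Integrate — holds.
QA must be scheduled before Integrate — violated.
QA is already locked to day 1 — violated.
Audit is only available from day 4 onward — holds.
Handover must be no later than day 3 — holds.

Invalid. QA is already locked to day 1.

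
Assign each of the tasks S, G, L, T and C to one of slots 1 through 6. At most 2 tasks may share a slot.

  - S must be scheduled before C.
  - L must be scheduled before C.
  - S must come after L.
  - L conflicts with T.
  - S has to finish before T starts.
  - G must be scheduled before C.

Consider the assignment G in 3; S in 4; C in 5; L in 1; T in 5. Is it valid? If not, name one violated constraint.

S must be scheduled before C — holds.
S has to finish before T starts — holds.
G must be scheduled before C — holds.
L conflicts with T — holds.
S must come after L — holds.
L must be scheduled before C — holds.
At most 2 tasks may share a slot — holds.

Valid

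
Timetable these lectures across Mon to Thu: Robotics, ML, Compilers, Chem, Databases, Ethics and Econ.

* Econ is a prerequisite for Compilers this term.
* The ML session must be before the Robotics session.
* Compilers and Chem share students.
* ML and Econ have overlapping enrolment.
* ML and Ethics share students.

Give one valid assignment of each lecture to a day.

Robotics -> Tue; Chem -> Mon; Compilers -> Wed; Ethics -> Tue; Econ -> Tue; Databases -> Mon; ML -> Mon

Checking: ML(Mon) before Robotics(Tue); Econ(Tue) before Compilers(Wed); Compilers(Wed) != Chem(Mon); ML(Mon) != Ethics(Tue); ML(Mon) != Econ(Tue).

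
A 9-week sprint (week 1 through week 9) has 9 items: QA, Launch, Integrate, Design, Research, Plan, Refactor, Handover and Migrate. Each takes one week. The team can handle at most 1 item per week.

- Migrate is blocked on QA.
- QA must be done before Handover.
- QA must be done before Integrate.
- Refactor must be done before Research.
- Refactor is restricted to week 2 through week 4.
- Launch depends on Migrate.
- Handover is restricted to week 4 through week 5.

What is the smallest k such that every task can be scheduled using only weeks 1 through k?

9

The precedence chain requires at least 3 distinct weeks.
With at most 1 per week and 9 tasks, at least 9 weeks are needed.
Handover can't be placed before week 4, so the schedule must run through at least week 4.
9 works (last occupied week: week 9): for example Migrate in week 3, Design in week 8, Research in week 7, Integrate in week 6, Handover in week 4, Plan in week 9, Refactor in week 2, Launch in week 5, QA in week 1.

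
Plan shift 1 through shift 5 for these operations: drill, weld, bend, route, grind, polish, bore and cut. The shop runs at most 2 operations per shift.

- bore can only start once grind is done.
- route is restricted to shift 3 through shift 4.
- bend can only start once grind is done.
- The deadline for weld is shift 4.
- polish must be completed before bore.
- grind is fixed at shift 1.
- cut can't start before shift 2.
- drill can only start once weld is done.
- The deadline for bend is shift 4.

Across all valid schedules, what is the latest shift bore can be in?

shift 5

Precedence pushes bore to at least shift 2.
bore at shift 5 is achievable: grind=shift 1, cut=shift 2, bore=shift 5, drill=shift 3, polish=shift 4, bend=shift 2, route=shift 3, weld=shift 1.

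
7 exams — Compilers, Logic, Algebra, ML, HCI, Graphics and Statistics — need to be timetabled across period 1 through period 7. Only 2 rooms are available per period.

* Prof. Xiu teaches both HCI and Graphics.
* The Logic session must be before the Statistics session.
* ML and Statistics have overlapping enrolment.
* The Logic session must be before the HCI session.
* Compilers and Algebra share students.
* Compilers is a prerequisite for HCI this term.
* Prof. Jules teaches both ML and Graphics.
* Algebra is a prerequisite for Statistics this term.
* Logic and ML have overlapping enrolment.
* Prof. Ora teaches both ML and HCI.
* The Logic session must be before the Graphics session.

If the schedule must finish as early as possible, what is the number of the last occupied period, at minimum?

The precedence chain requires at least 2 distinct periods.
With at most 2 per period and 7 exams, at least 4 periods are needed.
4 works (last occupied period: period 4): for example Algebra=period 2; Statistics=period 3; ML=period 4; Graphics=period 3; HCI=period 2; Logic=period 1; Compilers=period 1.

4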